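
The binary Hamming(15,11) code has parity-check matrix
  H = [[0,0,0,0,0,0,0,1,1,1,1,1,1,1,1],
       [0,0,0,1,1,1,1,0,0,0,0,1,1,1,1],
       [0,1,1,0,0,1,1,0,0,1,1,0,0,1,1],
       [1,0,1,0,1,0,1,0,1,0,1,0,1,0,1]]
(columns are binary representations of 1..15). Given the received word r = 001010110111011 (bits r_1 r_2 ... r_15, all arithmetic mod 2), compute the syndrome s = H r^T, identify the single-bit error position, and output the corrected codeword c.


s = (0, 1, 0, 1)^T, error position = 5, corrected codeword c = 001000110111011

Compute s = H r^T mod 2 one row at a time:
  s_1 = 1 + 0 + 1 + 1 + 1 + 0 + 1 + 1 = 6 ≡ 0 (mod 2).
  s_2 = 0 + 1 + 0 + 1 + 1 + 0 + 1 + 1 = 5 ≡ 1 (mod 2).
  s_3 = 0 + 1 + 0 + 1 + 1 + 1 + 1 + 1 = 6 ≡ 0 (mod 2).
  s_4 = 0 + 1 + 1 + 1 + 0 + 1 + 0 + 1 = 5 ≡ 1 (mod 2).
s = (0, 1, 0, 1)^T — this equals column 5 of H (binary 0101), so error is at position 5.
Correct: flip bit 5 of r = 001010110111011 to get c = 001000110111011.


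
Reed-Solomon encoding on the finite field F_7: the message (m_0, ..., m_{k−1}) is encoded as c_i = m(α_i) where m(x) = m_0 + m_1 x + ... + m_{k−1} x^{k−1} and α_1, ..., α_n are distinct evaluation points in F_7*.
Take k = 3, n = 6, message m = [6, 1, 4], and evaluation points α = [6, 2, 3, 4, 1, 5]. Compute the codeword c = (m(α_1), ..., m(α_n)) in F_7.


c = [2, 3, 3, 4, 4, 6]

Message polynomial: m(x) = 6 + 1·x + 4·x^2 (mod 7).
For each evaluation point α_i, compute m(α_i) mod 7:
  α_1 = 6: Horner steps 4 → 4 → 2, so m(6) = 2.
  α_2 = 2: Horner steps 4 → 2 → 3, so m(2) = 3.
  α_3 = 3: Horner steps 4 → 6 → 3, so m(3) = 3.
  α_4 = 4: Horner steps 4 → 3 → 4, so m(4) = 4.
  α_5 = 1: Horner steps 4 → 5 → 4, so m(1) = 4.
  α_6 = 5: Horner steps 4 → 0 → 6, so m(5) = 6.
Codeword c = [2, 3, 3, 4, 4, 6] ∈ F_7^6.


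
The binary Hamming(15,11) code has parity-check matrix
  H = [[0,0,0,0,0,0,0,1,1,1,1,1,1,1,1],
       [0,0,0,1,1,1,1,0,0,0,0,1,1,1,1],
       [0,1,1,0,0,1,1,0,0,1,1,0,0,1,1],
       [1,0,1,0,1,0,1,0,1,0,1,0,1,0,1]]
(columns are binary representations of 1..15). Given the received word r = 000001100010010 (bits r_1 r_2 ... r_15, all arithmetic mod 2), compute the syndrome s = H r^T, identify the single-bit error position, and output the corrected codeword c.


s = (0, 1, 0, 0)^T, error position = 4, corrected codeword c = 000101100010010

Compute s = H r^T mod 2 one row at a time:
  s_1 = 0 + 0 + 0 + 1 + 0 + 0 + 1 + 0 = 2 ≡ 0 (mod 2).
  s_2 = 0 + 0 + 1 + 1 + 0 + 0 + 1 + 0 = 3 ≡ 1 (mod 2).
  s_3 = 0 + 0 + 1 + 1 + 0 + 1 + 1 + 0 = 4 ≡ 0 (mod 2).
  s_4 = 0 + 0 + 0 + 1 + 0 + 1 + 0 + 0 = 2 ≡ 0 (mod 2).
s = (0, 1, 0, 0)^T — this equals column 4 of H (binary 0100), so error is at position 4.
Correct: flip bit 4 of r = 000001100010010 to get c = 000101100010010.


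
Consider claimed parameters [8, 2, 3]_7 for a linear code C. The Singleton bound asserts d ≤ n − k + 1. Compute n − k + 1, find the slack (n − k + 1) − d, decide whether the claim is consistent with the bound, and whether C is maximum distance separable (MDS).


Singleton RHS = n − k + 1 = 7, slack = 4, bound satisfied, not MDS.

Singleton bound: d ≤ n − k + 1.
Here n = 8, k = 2, so n − k + 1 = 7.
Given d = 3, check d ≤ 7: YES.
Slack = (n − k + 1) − d = 4.
The code is NOT MDS (slack = 4 > 0).
Description: the claimed parameters are [8, 2, 3]_7; such a code would be non-MDS.


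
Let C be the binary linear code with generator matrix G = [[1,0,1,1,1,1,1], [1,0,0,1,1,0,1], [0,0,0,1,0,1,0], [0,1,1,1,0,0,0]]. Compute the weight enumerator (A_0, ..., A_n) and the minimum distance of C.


Weight distribution: A_0 = 1, A_1 = 1, A_2 = 3, A_3 = 3, A_4 = 3, A_5 = 3, A_6 = 1, A_7 = 1. Minimum distance d = 1.

Enumerate all 2^4 = 16 messages m ∈ F_2^4.
For each, compute codeword c = mG in F_2^7, then tally its weight.
  m = 0000 → c = 0000000, weight = 0.
  m = 1000 → c = 1011111, weight = 6.
  m = 0100 → c = 1001101, weight = 4.
  m = 1100 → c = 0010010, weight = 2.
  m = 0010 → c = 0001010, weight = 2.
  m = 1010 → c = 1010101, weight = 4.
  m = 0110 → c = 1000111, weight = 4.
  m = 1110 → c = 0011000, weight = 2.
  m = 0001 → c = 0111000, weight = 3.
  m = 1001 → c = 1100111, weight = 5.
  m = 0101 → c = 1110101, weight = 5.
  m = 1101 → c = 0101010, weight = 3.
  m = 0011 → c = 0110010, weight = 3.
  m = 1011 → c = 1101101, weight = 5.
  m = 0111 → c = 1111111, weight = 7.
  m = 1111 → c = 0100000, weight = 1.
Tally weights:
  weight 0: 1 codewords.
  weight 1: 1 codewords.
  weight 2: 3 codewords.
  weight 3: 3 codewords.
  weight 4: 3 codewords.
  weight 5: 3 codewords.
  weight 6: 1 codewords.
  weight 7: 1 codewords.
Minimum distance d = smallest w > 0 with A_w > 0 = 1.
Sanity: Σ A_w = 16 = 2^4 = 16 ✓.


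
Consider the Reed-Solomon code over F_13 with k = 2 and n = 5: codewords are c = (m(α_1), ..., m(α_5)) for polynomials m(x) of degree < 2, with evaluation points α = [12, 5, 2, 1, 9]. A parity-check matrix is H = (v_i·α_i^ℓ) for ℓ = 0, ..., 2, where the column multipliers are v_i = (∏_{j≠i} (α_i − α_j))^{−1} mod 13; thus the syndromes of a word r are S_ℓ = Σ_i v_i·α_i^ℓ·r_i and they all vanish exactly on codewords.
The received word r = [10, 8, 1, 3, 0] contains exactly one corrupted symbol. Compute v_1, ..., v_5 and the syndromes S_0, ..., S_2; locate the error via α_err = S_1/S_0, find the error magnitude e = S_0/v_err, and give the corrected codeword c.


S = (9, 4, 9), error at position 1, error magnitude e = 3, c = [7, 8, 1, 3, 0].

Step 1: column multipliers v_i = (∏_{j≠i}(α_i − α_j))^{−1} mod 13.
  i = 1 (α = 12): (12−5)(12−2)(12−1)(12−9) = 7·10·11·3 = 2310 ≡ 9, so v_1 = 9^{−1} = 3 (mod 13).
  i = 2 (α = 5): (5−12)(5−2)(5−1)(5−9) = (−7)·3·4·(−4) = 336 ≡ 11, so v_2 = 11^{−1} = 6 (mod 13).
  i = 3 (α = 2): (2−12)(2−5)(2−1)(2−9) = (−10)·(−3)·1·(−7) = −210 ≡ 11, so v_3 = 11^{−1} = 6 (mod 13).
  i = 4 (α = 1): (1−12)(1−5)(1−2)(1−9) = (−11)·(−4)·(−1)·(−8) = 352 ≡ 1, so v_4 = 1^{−1} = 1 (mod 13).
  i = 5 (α = 9): (9−12)(9−5)(9−2)(9−1) = (−3)·4·7·8 = −672 ≡ 4, so v_5 = 4^{−1} = 10 (mod 13).
  v = [3, 6, 6, 1, 10].
Step 2: syndromes of r = [10, 8, 1, 3, 0] (all sums mod 13).
  S_0 = Σ v_i r_i = 3·10 + 6·8 + 6·1 + 1·3 + 10·0 = 87 ≡ 9.
  S_1 = Σ v_i α_i r_i = 3·12·10 + 6·5·8 + 6·2·1 + 1·1·3 + 10·9·0 = 615 ≡ 4.
  α_i^2 mod 13 = [1, 12, 4, 1, 3].
  S_2 = Σ v_i α_i^2 r_i = 3·1·10 + 6·12·8 + 6·4·1 + 1·1·3 + 10·3·0 = 633 ≡ 9.
  S = (9, 4, 9) ≠ 0, so r is not a codeword (an error is present).
Step 3: locate the error. For a single error e at position i, S_ℓ = v_i·e·α_i^ℓ, so α_err = S_1/S_0.
  S_0^{−1} = 9^{−1} = 3 (mod 13), so α_err = 4·3 = 12 ≡ 12 = α_1. Error position i = 1.
  Consistency check: S_2/S_1 = 9·10 = 90 ≡ 12 = α_err ✓ (single-error assumption holds).
Step 4: error magnitude e = S_0/v_1 = S_0·∏_{j≠1}(α_1 − α_j) = 9·9 = 81 ≡ 3 (mod 13).
Step 5: correct position 1: c_1 = r_1 − e = 10 − 3 ≡ 7 (mod 13). Hence c = [7, 8, 1, 3, 0].
  Check: interpolating c through the α_i gives m(x) = 5 + 11·x (degree < 2) with m(α_i) = c_i for every i, so c is indeed a codeword.


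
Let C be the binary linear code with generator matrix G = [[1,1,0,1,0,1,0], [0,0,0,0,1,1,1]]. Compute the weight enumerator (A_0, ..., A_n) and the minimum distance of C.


Weight distribution: A_0 = 1, A_3 = 1, A_4 = 1, A_5 = 1. Minimum distance d = 3.

Enumerate all 2^2 = 4 messages m ∈ F_2^2.
For each, compute codeword c = mG in F_2^7, then tally its weight.
  m = 00 → c = 0000000, weight = 0.
  m = 10 → c = 1101010, weight = 4.
  m = 01 → c = 0000111, weight = 3.
  m = 11 → c = 1101101, weight = 5.
Tally weights:
  weight 0: 1 codewords.
  weight 3: 1 codewords.
  weight 4: 1 codewords.
  weight 5: 1 codewords.
Minimum distance d = smallest w > 0 with A_w > 0 = 3.
Sanity: Σ A_w = 4 = 2^2 = 4 ✓.


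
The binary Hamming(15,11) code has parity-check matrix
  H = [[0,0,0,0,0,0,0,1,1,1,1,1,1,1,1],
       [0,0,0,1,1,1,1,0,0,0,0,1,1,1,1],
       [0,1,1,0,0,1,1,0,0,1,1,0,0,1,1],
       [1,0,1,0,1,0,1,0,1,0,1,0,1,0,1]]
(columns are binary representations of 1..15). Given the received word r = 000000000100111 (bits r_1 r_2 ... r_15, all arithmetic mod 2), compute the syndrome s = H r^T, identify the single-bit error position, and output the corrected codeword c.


s = (0, 1, 1, 0)^T, error position = 6, corrected codeword c = 000001000100111

Compute s = H r^T mod 2 one row at a time:
  s_1 = 0 + 0 + 1 + 0 + 0 + 1 + 1 + 1 = 4 ≡ 0 (mod 2).
  s_2 = 0 + 0 + 0 + 0 + 0 + 1 + 1 + 1 = 3 ≡ 1 (mod 2).
  s_3 = 0 + 0 + 0 + 0 + 1 + 0 + 1 + 1 = 3 ≡ 1 (mod 2).
  s_4 = 0 + 0 + 0 + 0 + 0 + 0 + 1 + 1 = 2 ≡ 0 (mod 2).
s = (0, 1, 1, 0)^T — this equals column 6 of H (binary 0110), so error is at position 6.
Correct: flip bit 6 of r = 000000000100111 to get c = 000001000100111.


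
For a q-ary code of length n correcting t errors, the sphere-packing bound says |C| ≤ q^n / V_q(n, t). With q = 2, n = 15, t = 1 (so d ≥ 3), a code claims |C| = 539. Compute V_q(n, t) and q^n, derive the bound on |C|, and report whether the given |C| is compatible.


V_q(n, t) = 16, q^n = 32768, Hamming bound = 2048, |C| = 539 ≤ bound (satisfied).

Step 1: Compute V_q(n, t) = Σ_{j=0}^1 C(n, j) (q−1)^j.
  j = 0: C(15,0)·(1)^0 = 1·1 = 1.
  j = 1: C(15,1)·(1)^1 = 15·1 = 15.
  V_q(n, t) = 1 + 15 = 16.
Step 2: q^n = 2^15 = 32768.
Step 3: Hamming bound ⌊q^n / V_q(n,t)⌋ = ⌊32768/16⌋ = 2048.
Step 4: Compare |C| = 539 to 2048: satisfied.
The claimed |C| lies below the Hamming bound.


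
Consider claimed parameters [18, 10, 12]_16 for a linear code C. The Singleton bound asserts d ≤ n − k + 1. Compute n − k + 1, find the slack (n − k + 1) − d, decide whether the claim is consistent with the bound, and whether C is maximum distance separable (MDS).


Singleton RHS = n − k + 1 = 9, slack = -3, bound violated (no such code; not MDS).

Singleton bound: d ≤ n − k + 1.
Here n = 18, k = 10, so n − k + 1 = 9.
Given d = 12, check d ≤ 9: NO.
Slack = (n − k + 1) − d = -3.
The slack is negative: d = 12 exceeds n − k + 1 = 9 by 3, so the Singleton bound is violated and no linear [18, 10, 12]_16 code can exist. In particular it is not MDS (MDS requires d = n − k + 1 exactly).
Description: the claimed parameters are [18, 10, 12]_16; such a code would be impossible (violates the Singleton bound).


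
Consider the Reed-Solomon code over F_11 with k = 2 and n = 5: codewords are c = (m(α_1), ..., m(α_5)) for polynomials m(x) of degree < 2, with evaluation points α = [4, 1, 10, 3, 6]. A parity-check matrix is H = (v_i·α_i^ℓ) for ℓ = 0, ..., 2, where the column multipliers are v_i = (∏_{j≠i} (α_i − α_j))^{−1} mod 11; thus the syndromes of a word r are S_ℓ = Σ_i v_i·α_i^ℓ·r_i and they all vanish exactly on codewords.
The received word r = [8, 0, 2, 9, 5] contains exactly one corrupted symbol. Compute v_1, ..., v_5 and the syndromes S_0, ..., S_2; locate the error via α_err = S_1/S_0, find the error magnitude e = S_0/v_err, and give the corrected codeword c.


S = (10, 5, 8), error at position 5, error magnitude e = 10, c = [8, 0, 2, 9, 6].

Step 1: column multipliers v_i = (∏_{j≠i}(α_i − α_j))^{−1} mod 11.
  i = 1 (α = 4): (4−1)(4−10)(4−3)(4−6) = 3·(−6)·1·(−2) = 36 ≡ 3, so v_1 = 3^{−1} = 4 (mod 11).
  i = 2 (α = 1): (1−4)(1−10)(1−3)(1−6) = (−3)·(−9)·(−2)·(−5) = 270 ≡ 6, so v_2 = 6^{−1} = 2 (mod 11).
  i = 3 (α = 10): (10−4)(10−1)(10−3)(10−6) = 6·9·7·4 = 1512 ≡ 5, so v_3 = 5^{−1} = 9 (mod 11).
  i = 4 (α = 3): (3−4)(3−1)(3−10)(3−6) = (−1)·2·(−7)·(−3) = −42 ≡ 2, so v_4 = 2^{−1} = 6 (mod 11).
  i = 5 (α = 6): (6−4)(6−1)(6−10)(6−3) = 2·5·(−4)·3 = −120 ≡ 1, so v_5 = 1^{−1} = 1 (mod 11).
  v = [4, 2, 9, 6, 1].
Step 2: syndromes of r = [8, 0, 2, 9, 5] (all sums mod 11).
  S_0 = Σ v_i r_i = 4·8 + 2·0 + 9·2 + 6·9 + 1·5 = 109 ≡ 10.
  S_1 = Σ v_i α_i r_i = 4·4·8 + 2·1·0 + 9·10·2 + 6·3·9 + 1·6·5 = 500 ≡ 5.
  α_i^2 mod 11 = [5, 1, 1, 9, 3].
  S_2 = Σ v_i α_i^2 r_i = 4·5·8 + 2·1·0 + 9·1·2 + 6·9·9 + 1·3·5 = 679 ≡ 8.
  S = (10, 5, 8) ≠ 0, so r is not a codeword (an error is present).
Step 3: locate the error. For a single error e at position i, S_ℓ = v_i·e·α_i^ℓ, so α_err = S_1/S_0.
  S_0^{−1} = 10^{−1} = 10 (mod 11), so α_err = 5·10 = 50 ≡ 6 = α_5. Error position i = 5.
  Consistency check: S_2/S_1 = 8·9 = 72 ≡ 6 = α_err ✓ (single-error assumption holds).
Step 4: error magnitude e = S_0/v_5 = S_0·∏_{j≠5}(α_5 − α_j) = 10·1 = 10 ≡ 10 (mod 11).
Step 5: correct position 5: c_5 = r_5 − e = 5 − 10 ≡ 6 (mod 11). Hence c = [8, 0, 2, 9, 6].
  Check: interpolating c through the α_i gives m(x) = 1 + 10·x (degree < 2) with m(α_i) = c_i for every i, so c is indeed a codeword.


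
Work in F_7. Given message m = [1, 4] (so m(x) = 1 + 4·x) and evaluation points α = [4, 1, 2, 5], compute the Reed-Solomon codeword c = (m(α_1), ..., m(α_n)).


c = [3, 5, 2, 0]

Message polynomial: m(x) = 1 + 4·x (mod 7).
For each evaluation point α_i, compute m(α_i) mod 7:
  α_1 = 4: Horner steps 4 → 3, so m(4) = 3.
  α_2 = 1: Horner steps 4 → 5, so m(1) = 5.
  α_3 = 2: Horner steps 4 → 2, so m(2) = 2.
  α_4 = 5: Horner steps 4 → 0, so m(5) = 0.
Codeword c = [3, 5, 2, 0] ∈ F_7^4.


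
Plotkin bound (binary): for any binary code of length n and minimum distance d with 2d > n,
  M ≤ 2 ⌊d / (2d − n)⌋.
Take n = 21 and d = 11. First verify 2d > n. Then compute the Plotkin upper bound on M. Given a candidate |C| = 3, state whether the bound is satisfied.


Plotkin bound M ≤ 22; given |C| = 3 ≤ bound (satisfied).

Check applicability: 2d = 22, n = 21.
2d − n = 1 > 0, so Plotkin applies.
Compute d/(2d−n) = 11/1 ≈ 11.0000.
⌊d/(2d−n)⌋ = 11.
Plotkin bound: M ≤ 2·11 = 22.
Given |C| = 3, check: satisfied.
This |C| is below the Plotkin bound.


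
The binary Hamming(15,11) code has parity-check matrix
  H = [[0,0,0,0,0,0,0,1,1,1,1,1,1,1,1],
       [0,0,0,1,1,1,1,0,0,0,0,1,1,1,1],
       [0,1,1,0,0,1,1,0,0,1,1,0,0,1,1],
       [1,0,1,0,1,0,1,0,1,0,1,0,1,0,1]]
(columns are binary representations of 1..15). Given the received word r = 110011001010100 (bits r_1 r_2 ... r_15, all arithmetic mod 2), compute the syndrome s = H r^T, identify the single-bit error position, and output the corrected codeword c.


s = (1, 1, 1, 1)^T, error position = 15, corrected codeword c = 110011001010101

Compute s = H r^T mod 2 one row at a time:
  s_1 = 0 + 1 + 0 + 1 + 0 + 1 + 0 + 0 = 3 ≡ 1 (mod 2).
  s_2 = 0 + 1 + 1 + 0 + 0 + 1 + 0 + 0 = 3 ≡ 1 (mod 2).
  s_3 = 1 + 0 + 1 + 0 + 0 + 1 + 0 + 0 = 3 ≡ 1 (mod 2).
  s_4 = 1 + 0 + 1 + 0 + 1 + 1 + 1 + 0 = 5 ≡ 1 (mod 2).
s = (1, 1, 1, 1)^T — this equals column 15 of H (binary 1111), so error is at position 15.
Correct: flip bit 15 of r = 110011001010100 to get c = 110011001010101.


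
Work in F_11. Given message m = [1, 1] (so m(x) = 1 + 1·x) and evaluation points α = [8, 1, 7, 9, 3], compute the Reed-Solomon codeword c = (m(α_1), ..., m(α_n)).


c = [9, 2, 8, 10, 4]

Message polynomial: m(x) = 1 + 1·x (mod 11).
For each evaluation point α_i, compute m(α_i) mod 11:
  α_1 = 8: Horner steps 1 → 9, so m(8) = 9.
  α_2 = 1: Horner steps 1 → 2, so m(1) = 2.
  α_3 = 7: Horner steps 1 → 8, so m(7) = 8.
  α_4 = 9: Horner steps 1 → 10, so m(9) = 10.
  α_5 = 3: Horner steps 1 → 4, so m(3) = 4.
Codeword c = [9, 2, 8, 10, 4] ∈ F_11^5.


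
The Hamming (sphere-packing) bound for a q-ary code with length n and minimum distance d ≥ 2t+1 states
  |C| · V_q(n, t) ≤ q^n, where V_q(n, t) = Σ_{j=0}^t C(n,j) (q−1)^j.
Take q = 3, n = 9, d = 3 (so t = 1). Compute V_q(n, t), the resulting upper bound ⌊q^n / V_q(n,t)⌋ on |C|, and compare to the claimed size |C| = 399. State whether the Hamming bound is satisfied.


V_q(n, t) = 19, q^n = 19683, Hamming bound = 1035, |C| = 399 ≤ bound (satisfied).

Step 1: Compute V_q(n, t) = Σ_{j=0}^1 C(n, j) (q−1)^j.
  j = 0: C(9,0)·(2)^0 = 1·1 = 1.
  j = 1: C(9,1)·(2)^1 = 9·2 = 18.
  V_q(n, t) = 1 + 18 = 19.
Step 2: q^n = 3^9 = 19683.
Step 3: Hamming bound ⌊q^n / V_q(n,t)⌋ = ⌊19683/19⌋ = 1035.
Step 4: Compare |C| = 399 to 1035: satisfied.
The claimed |C| lies below the Hamming bound.


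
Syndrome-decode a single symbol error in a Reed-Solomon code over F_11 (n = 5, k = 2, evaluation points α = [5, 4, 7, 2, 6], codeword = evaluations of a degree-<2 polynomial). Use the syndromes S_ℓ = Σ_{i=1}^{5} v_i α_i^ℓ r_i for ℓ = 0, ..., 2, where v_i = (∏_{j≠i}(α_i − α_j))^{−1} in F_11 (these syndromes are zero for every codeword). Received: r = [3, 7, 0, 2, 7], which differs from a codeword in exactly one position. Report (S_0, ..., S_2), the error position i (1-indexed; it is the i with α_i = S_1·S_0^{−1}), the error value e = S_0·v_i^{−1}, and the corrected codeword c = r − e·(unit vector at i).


S = (3, 1, 4), error at position 2, error magnitude e = 8, c = [3, 10, 0, 2, 7].

Step 1: column multipliers v_i = (∏_{j≠i}(α_i − α_j))^{−1} mod 11.
  i = 1 (α = 5): (5−4)(5−7)(5−2)(5−6) = 1·(−2)·3·(−1) = 6 ≡ 6, so v_1 = 6^{−1} = 2 (mod 11).
  i = 2 (α = 4): (4−5)(4−7)(4−2)(4−6) = (−1)·(−3)·2·(−2) = −12 ≡ 10, so v_2 = 10^{−1} = 10 (mod 11).
  i = 3 (α = 7): (7−5)(7−4)(7−2)(7−6) = 2·3·5·1 = 30 ≡ 8, so v_3 = 8^{−1} = 7 (mod 11).
  i = 4 (α = 2): (2−5)(2−4)(2−7)(2−6) = (−3)·(−2)·(−5)·(−4) = 120 ≡ 10, so v_4 = 10^{−1} = 10 (mod 11).
  i = 5 (α = 6): (6−5)(6−4)(6−7)(6−2) = 1·2·(−1)·4 = −8 ≡ 3, so v_5 = 3^{−1} = 4 (mod 11).
  v = [2, 10, 7, 10, 4].
Step 2: syndromes of r = [3, 7, 0, 2, 7] (all sums mod 11).
  S_0 = Σ v_i r_i = 2·3 + 10·7 + 7·0 + 10·2 + 4·7 = 124 ≡ 3.
  S_1 = Σ v_i α_i r_i = 2·5·3 + 10·4·7 + 7·7·0 + 10·2·2 + 4·6·7 = 518 ≡ 1.
  α_i^2 mod 11 = [3, 5, 5, 4, 3].
  S_2 = Σ v_i α_i^2 r_i = 2·3·3 + 10·5·7 + 7·5·0 + 10·4·2 + 4·3·7 = 532 ≡ 4.
  S = (3, 1, 4) ≠ 0, so r is not a codeword (an error is present).
Step 3: locate the error. For a single error e at position i, S_ℓ = v_i·e·α_i^ℓ, so α_err = S_1/S_0.
  S_0^{−1} = 3^{−1} = 4 (mod 11), so α_err = 1·4 = 4 ≡ 4 = α_2. Error position i = 2.
  Consistency check: S_2/S_1 = 4·1 = 4 ≡ 4 = α_err ✓ (single-error assumption holds).
Step 4: error magnitude e = S_0/v_2 = S_0·∏_{j≠2}(α_2 − α_j) = 3·10 = 30 ≡ 8 (mod 11).
Step 5: correct position 2: c_2 = r_2 − e = 7 − 8 ≡ 10 (mod 11). Hence c = [3, 10, 0, 2, 7].
  Check: interpolating c through the α_i gives m(x) = 5 + 4·x (degree < 2) with m(α_i) = c_i for every i, so c is indeed a codeword.


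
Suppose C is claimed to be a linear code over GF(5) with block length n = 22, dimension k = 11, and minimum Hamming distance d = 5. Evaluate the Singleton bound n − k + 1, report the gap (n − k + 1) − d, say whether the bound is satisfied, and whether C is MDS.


Singleton RHS = n − k + 1 = 12, slack = 7, bound satisfied, not MDS.

Singleton bound: d ≤ n − k + 1.
Here n = 22, k = 11, so n − k + 1 = 12.
Given d = 5, check d ≤ 12: YES.
Slack = (n − k + 1) − d = 7.
The code is NOT MDS (slack = 7 > 0).
Description: the claimed parameters are [22, 11, 5]_5; such a code would be non-MDS.


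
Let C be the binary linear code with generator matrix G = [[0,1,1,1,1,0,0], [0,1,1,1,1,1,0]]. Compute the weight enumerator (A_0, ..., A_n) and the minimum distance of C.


Weight distribution: A_0 = 1, A_1 = 1, A_4 = 1, A_5 = 1. Minimum distance d = 1.

Enumerate all 2^2 = 4 messages m ∈ F_2^2.
For each, compute codeword c = mG in F_2^7, then tally its weight.
  m = 00 → c = 0000000, weight = 0.
  m = 10 → c = 0111100, weight = 4.
  m = 01 → c = 0111110, weight = 5.
  m = 11 → c = 0000010, weight = 1.
Tally weights:
  weight 0: 1 codewords.
  weight 1: 1 codewords.
  weight 4: 1 codewords.
  weight 5: 1 codewords.
Minimum distance d = smallest w > 0 with A_w > 0 = 1.
Sanity: Σ A_w = 4 = 2^2 = 4 ✓.


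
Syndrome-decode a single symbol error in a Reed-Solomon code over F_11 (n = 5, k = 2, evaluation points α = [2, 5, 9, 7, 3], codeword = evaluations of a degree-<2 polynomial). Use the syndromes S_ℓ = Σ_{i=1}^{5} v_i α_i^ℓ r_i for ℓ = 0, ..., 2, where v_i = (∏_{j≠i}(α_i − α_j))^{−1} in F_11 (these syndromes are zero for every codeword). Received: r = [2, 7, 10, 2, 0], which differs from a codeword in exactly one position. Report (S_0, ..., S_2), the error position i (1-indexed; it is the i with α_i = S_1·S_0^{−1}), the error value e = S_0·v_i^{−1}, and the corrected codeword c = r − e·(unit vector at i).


S = (4, 6, 9), error at position 4, error magnitude e = 10, c = [2, 7, 10, 3, 0].

Step 1: column multipliers v_i = (∏_{j≠i}(α_i − α_j))^{−1} mod 11.
  i = 1 (α = 2): (2−5)(2−9)(2−7)(2−3) = (−3)·(−7)·(−5)·(−1) = 105 ≡ 6, so v_1 = 6^{−1} = 2 (mod 11).
  i = 2 (α = 5): (5−2)(5−9)(5−7)(5−3) = 3·(−4)·(−2)·2 = 48 ≡ 4, so v_2 = 4^{−1} = 3 (mod 11).
  i = 3 (α = 9): (9−2)(9−5)(9−7)(9−3) = 7·4·2·6 = 336 ≡ 6, so v_3 = 6^{−1} = 2 (mod 11).
  i = 4 (α = 7): (7−2)(7−5)(7−9)(7−3) = 5·2·(−2)·4 = −80 ≡ 8, so v_4 = 8^{−1} = 7 (mod 11).
  i = 5 (α = 3): (3−2)(3−5)(3−9)(3−7) = 1·(−2)·(−6)·(−4) = −48 ≡ 7, so v_5 = 7^{−1} = 8 (mod 11).
  v = [2, 3, 2, 7, 8].
Step 2: syndromes of r = [2, 7, 10, 2, 0] (all sums mod 11).
  S_0 = Σ v_i r_i = 2·2 + 3·7 + 2·10 + 7·2 + 8·0 = 59 ≡ 4.
  S_1 = Σ v_i α_i r_i = 2·2·2 + 3·5·7 + 2·9·10 + 7·7·2 + 8·3·0 = 391 ≡ 6.
  α_i^2 mod 11 = [4, 3, 4, 5, 9].
  S_2 = Σ v_i α_i^2 r_i = 2·4·2 + 3·3·7 + 2·4·10 + 7·5·2 + 8·9·0 = 229 ≡ 9.
  S = (4, 6, 9) ≠ 0, so r is not a codeword (an error is present).
Step 3: locate the error. For a single error e at position i, S_ℓ = v_i·e·α_i^ℓ, so α_err = S_1/S_0.
  S_0^{−1} = 4^{−1} = 3 (mod 11), so α_err = 6·3 = 18 ≡ 7 = α_4. Error position i = 4.
  Consistency check: S_2/S_1 = 9·2 = 18 ≡ 7 = α_err ✓ (single-error assumption holds).
Step 4: error magnitude e = S_0/v_4 = S_0·∏_{j≠4}(α_4 − α_j) = 4·8 = 32 ≡ 10 (mod 11).
Step 5: correct position 4: c_4 = r_4 − e = 2 − 10 ≡ 3 (mod 11). Hence c = [2, 7, 10, 3, 0].
  Check: interpolating c through the α_i gives m(x) = 6 + 9·x (degree < 2) with m(α_i) = c_i for every i, so c is indeed a codeword.


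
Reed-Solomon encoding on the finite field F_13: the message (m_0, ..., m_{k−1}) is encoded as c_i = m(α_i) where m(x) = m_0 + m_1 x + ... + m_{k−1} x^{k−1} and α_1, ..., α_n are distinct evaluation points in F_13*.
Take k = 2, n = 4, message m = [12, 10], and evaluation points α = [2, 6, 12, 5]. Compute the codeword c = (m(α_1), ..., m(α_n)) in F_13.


c = [6, 7, 2, 10]

Message polynomial: m(x) = 12 + 10·x (mod 13).
For each evaluation point α_i, compute m(α_i) mod 13:
  α_1 = 2: Horner steps 10 → 6, so m(2) = 6.
  α_2 = 6: Horner steps 10 → 7, so m(6) = 7.
  α_3 = 12: Horner steps 10 → 2, so m(12) = 2.
  α_4 = 5: Horner steps 10 → 10, so m(5) = 10.
Codeword c = [6, 7, 2, 10] ∈ F_13^4.


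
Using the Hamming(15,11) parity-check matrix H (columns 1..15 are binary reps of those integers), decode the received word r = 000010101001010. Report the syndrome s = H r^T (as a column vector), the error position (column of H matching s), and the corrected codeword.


s = (1, 0, 0, 1)^T, error position = 9, corrected codeword c = 000010100001010

Compute s = H r^T mod 2 one row at a time:
  s_1 = 0 + 1 + 0 + 0 + 1 + 0 + 1 + 0 = 3 ≡ 1 (mod 2).
  s_2 = 0 + 1 + 0 + 1 + 1 + 0 + 1 + 0 = 4 ≡ 0 (mod 2).
  s_3 = 0 + 0 + 0 + 1 + 0 + 0 + 1 + 0 = 2 ≡ 0 (mod 2).
  s_4 = 0 + 0 + 1 + 1 + 1 + 0 + 0 + 0 = 3 ≡ 1 (mod 2).
s = (1, 0, 0, 1)^T — this equals column 9 of H (binary 1001), so error is at position 9.
Correct: flip bit 9 of r = 000010101001010 to get c = 000010100001010.


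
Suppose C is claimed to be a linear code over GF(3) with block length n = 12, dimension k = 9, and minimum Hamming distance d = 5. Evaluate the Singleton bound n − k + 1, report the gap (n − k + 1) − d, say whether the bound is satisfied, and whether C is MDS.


Singleton RHS = n − k + 1 = 4, slack = -1, bound violated (no such code; not MDS).

Singleton bound: d ≤ n − k + 1.
Here n = 12, k = 9, so n − k + 1 = 4.
Given d = 5, check d ≤ 4: NO.
Slack = (n − k + 1) − d = -1.
The slack is negative: d = 5 exceeds n − k + 1 = 4 by 1, so the Singleton bound is violated and no linear [12, 9, 5]_3 code can exist. In particular it is not MDS (MDS requires d = n − k + 1 exactly).
Description: the claimed parameters are [12, 9, 5]_3; such a code would be impossible (violates the Singleton bound).


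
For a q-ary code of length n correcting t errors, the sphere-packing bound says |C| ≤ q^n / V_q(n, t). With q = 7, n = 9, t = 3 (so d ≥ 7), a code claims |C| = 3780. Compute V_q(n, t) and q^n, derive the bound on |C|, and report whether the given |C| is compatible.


V_q(n, t) = 19495, q^n = 40353607, Hamming bound = 2069, |C| = 3780 > bound (violated).

Step 1: Compute V_q(n, t) = Σ_{j=0}^3 C(n, j) (q−1)^j.
  j = 0: C(9,0)·(6)^0 = 1·1 = 1.
  j = 1: C(9,1)·(6)^1 = 9·6 = 54.
  j = 2: C(9,2)·(6)^2 = 36·36 = 1296.
  j = 3: C(9,3)·(6)^3 = 84·216 = 18144.
  V_q(n, t) = 1 + 54 + 1296 + 18144 = 19495.
Step 2: q^n = 7^9 = 40353607.
Step 3: Hamming bound ⌊q^n / V_q(n,t)⌋ = ⌊40353607/19495⌋ = 2069.
Step 4: Compare |C| = 3780 to 2069: violated.
The claimed |C| lies above the Hamming bound, so no 7-ary code of length 9 with d ≥ 7 can have 3780 codewords.


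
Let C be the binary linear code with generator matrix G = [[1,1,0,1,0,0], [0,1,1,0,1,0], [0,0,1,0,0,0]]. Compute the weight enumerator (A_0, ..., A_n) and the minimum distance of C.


Weight distribution: A_0 = 1, A_1 = 1, A_2 = 1, A_3 = 3, A_4 = 2. Minimum distance d = 1.

Enumerate all 2^3 = 8 messages m ∈ F_2^3.
For each, compute codeword c = mG in F_2^6, then tally its weight.
  m = 000 → c = 000000, weight = 0.
  m = 100 → c = 110100, weight = 3.
  m = 010 → c = 011010, weight = 3.
  m = 110 → c = 101110, weight = 4.
  m = 001 → c = 001000, weight = 1.
  m = 101 → c = 111100, weight = 4.
  m = 011 → c = 010010, weight = 2.
  m = 111 → c = 100110, weight = 3.
Tally weights:
  weight 0: 1 codewords.
  weight 1: 1 codewords.
  weight 2: 1 codewords.
  weight 3: 3 codewords.
  weight 4: 2 codewords.
Minimum distance d = smallest w > 0 with A_w > 0 = 1.
Sanity: Σ A_w = 8 = 2^3 = 8 ✓.


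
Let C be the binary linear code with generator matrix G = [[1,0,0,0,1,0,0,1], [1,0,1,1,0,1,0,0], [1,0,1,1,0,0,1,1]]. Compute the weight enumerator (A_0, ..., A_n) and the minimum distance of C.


Weight distribution: A_0 = 1, A_3 = 2, A_4 = 3, A_5 = 2. Minimum distance d = 3.

Enumerate all 2^3 = 8 messages m ∈ F_2^3.
For each, compute codeword c = mG in F_2^8, then tally its weight.
  m = 000 → c = 00000000, weight = 0.
  m = 100 → c = 10001001, weight = 3.
  m = 010 → c = 10110100, weight = 4.
  m = 110 → c = 00111101, weight = 5.
  m = 001 → c = 10110011, weight = 5.
  m = 101 → c = 00111010, weight = 4.
  m = 011 → c = 00000111, weight = 3.
  m = 111 → c = 10001110, weight = 4.
Tally weights:
  weight 0: 1 codewords.
  weight 3: 2 codewords.
  weight 4: 3 codewords.
  weight 5: 2 codewords.
Minimum distance d = smallest w > 0 with A_w > 0 = 3.
Sanity: Σ A_w = 8 = 2^3 = 8 ✓.


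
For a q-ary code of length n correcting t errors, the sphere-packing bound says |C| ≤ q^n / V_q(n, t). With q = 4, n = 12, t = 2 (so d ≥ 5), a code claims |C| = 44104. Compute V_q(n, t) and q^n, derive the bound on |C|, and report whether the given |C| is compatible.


V_q(n, t) = 631, q^n = 16777216, Hamming bound = 26588, |C| = 44104 > bound (violated).

Step 1: Compute V_q(n, t) = Σ_{j=0}^2 C(n, j) (q−1)^j.
  j = 0: C(12,0)·(3)^0 = 1·1 = 1.
  j = 1: C(12,1)·(3)^1 = 12·3 = 36.
  j = 2: C(12,2)·(3)^2 = 66·9 = 594.
  V_q(n, t) = 1 + 36 + 594 = 631.
Step 2: q^n = 4^12 = 16777216.
Step 3: Hamming bound ⌊q^n / V_q(n,t)⌋ = ⌊16777216/631⌋ = 26588.
Step 4: Compare |C| = 44104 to 26588: violated.
The claimed |C| lies above the Hamming bound, so no 4-ary code of length 12 with d ≥ 5 can have 44104 codewords.


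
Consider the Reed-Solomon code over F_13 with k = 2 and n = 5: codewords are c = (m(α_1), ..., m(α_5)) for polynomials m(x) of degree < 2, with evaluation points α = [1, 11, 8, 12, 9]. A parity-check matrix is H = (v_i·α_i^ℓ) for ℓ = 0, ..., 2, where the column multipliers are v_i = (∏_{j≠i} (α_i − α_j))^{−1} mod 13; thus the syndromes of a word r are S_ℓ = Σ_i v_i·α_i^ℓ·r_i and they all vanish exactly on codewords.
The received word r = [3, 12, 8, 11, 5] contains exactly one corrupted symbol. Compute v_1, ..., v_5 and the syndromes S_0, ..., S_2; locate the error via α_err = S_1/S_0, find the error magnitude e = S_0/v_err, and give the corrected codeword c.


S = (1, 12, 1), error at position 4, error magnitude e = 2, c = [3, 12, 8, 9, 5].

Step 1: column multipliers v_i = (∏_{j≠i}(α_i − α_j))^{−1} mod 13.
  i = 1 (α = 1): (1−11)(1−8)(1−12)(1−9) = (−10)·(−7)·(−11)·(−8) = 6160 ≡ 11, so v_1 = 11^{−1} = 6 (mod 13).
  i = 2 (α = 11): (11−1)(11−8)(11−12)(11−9) = 10·3·(−1)·2 = −60 ≡ 5, so v_2 = 5^{−1} = 8 (mod 13).
  i = 3 (α = 8): (8−1)(8−11)(8−12)(8−9) = 7·(−3)·(−4)·(−1) = −84 ≡ 7, so v_3 = 7^{−1} = 2 (mod 13).
  i = 4 (α = 12): (12−1)(12−11)(12−8)(12−9) = 11·1·4·3 = 132 ≡ 2, so v_4 = 2^{−1} = 7 (mod 13).
  i = 5 (α = 9): (9−1)(9−11)(9−8)(9−12) = 8·(−2)·1·(−3) = 48 ≡ 9, so v_5 = 9^{−1} = 3 (mod 13).
  v = [6, 8, 2, 7, 3].
Step 2: syndromes of r = [3, 12, 8, 11, 5] (all sums mod 13).
  S_0 = Σ v_i r_i = 6·3 + 8·12 + 2·8 + 7·11 + 3·5 = 222 ≡ 1.
  S_1 = Σ v_i α_i r_i = 6·1·3 + 8·11·12 + 2·8·8 + 7·12·11 + 3·9·5 = 2261 ≡ 12.
  α_i^2 mod 13 = [1, 4, 12, 1, 3].
  S_2 = Σ v_i α_i^2 r_i = 6·1·3 + 8·4·12 + 2·12·8 + 7·1·11 + 3·3·5 = 716 ≡ 1.
  S = (1, 12, 1) ≠ 0, so r is not a codeword (an error is present).
Step 3: locate the error. For a single error e at position i, S_ℓ = v_i·e·α_i^ℓ, so α_err = S_1/S_0.
  S_0^{−1} = 1^{−1} = 1 (mod 13), so α_err = 12·1 = 12 ≡ 12 = α_4. Error position i = 4.
  Consistency check: S_2/S_1 = 1·12 = 12 ≡ 12 = α_err ✓ (single-error assumption holds).
Step 4: error magnitude e = S_0/v_4 = S_0·∏_{j≠4}(α_4 − α_j) = 1·2 = 2 ≡ 2 (mod 13).
Step 5: correct position 4: c_4 = r_4 − e = 11 − 2 ≡ 9 (mod 13). Hence c = [3, 12, 8, 9, 5].
  Check: interpolating c through the α_i gives m(x) = 6 + 10·x (degree < 2) with m(α_i) = c_i for every i, so c is indeed a codeword.


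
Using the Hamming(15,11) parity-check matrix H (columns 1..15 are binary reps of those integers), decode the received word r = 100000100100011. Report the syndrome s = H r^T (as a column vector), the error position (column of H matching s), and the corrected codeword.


s = (1, 1, 0, 1)^T, error position = 13, corrected codeword c = 100000100100111

Compute s = H r^T mod 2 one row at a time:
  s_1 = 0 + 0 + 1 + 0 + 0 + 0 + 1 + 1 = 3 ≡ 1 (mod 2).
  s_2 = 0 + 0 + 0 + 1 + 0 + 0 + 1 + 1 = 3 ≡ 1 (mod 2).
  s_3 = 0 + 0 + 0 + 1 + 1 + 0 + 1 + 1 = 4 ≡ 0 (mod 2).
  s_4 = 1 + 0 + 0 + 1 + 0 + 0 + 0 + 1 = 3 ≡ 1 (mod 2).
s = (1, 1, 0, 1)^T — this equals column 13 of H (binary 1101), so error is at position 13.
Correct: flip bit 13 of r = 100000100100011 to get c = 100000100100111.


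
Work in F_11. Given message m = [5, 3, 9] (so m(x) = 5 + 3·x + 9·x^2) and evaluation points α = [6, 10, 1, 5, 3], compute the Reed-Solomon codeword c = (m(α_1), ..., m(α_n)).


c = [6, 0, 6, 3, 7]

Message polynomial: m(x) = 5 + 3·x + 9·x^2 (mod 11).
For each evaluation point α_i, compute m(α_i) mod 11:
  α_1 = 6: Horner steps 9 → 2 → 6, so m(6) = 6.
  α_2 = 10: Horner steps 9 → 5 → 0, so m(10) = 0.
  α_3 = 1: Horner steps 9 → 1 → 6, so m(1) = 6.
  α_4 = 5: Horner steps 9 → 4 → 3, so m(5) = 3.
  α_5 = 3: Horner steps 9 → 8 → 7, so m(3) = 7.
Codeword c = [6, 0, 6, 3, 7] ∈ F_11^5.


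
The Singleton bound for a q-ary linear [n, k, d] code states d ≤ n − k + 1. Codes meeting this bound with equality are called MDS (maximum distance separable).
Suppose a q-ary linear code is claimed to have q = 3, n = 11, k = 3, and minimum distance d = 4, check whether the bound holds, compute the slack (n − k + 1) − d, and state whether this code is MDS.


Singleton RHS = n − k + 1 = 9, slack = 5, bound satisfied, not MDS.

Singleton bound: d ≤ n − k + 1.
Here n = 11, k = 3, so n − k + 1 = 9.
Given d = 4, check d ≤ 9: YES.
Slack = (n − k + 1) − d = 5.
The code is NOT MDS (slack = 5 > 0).
Description: the claimed parameters are [11, 3, 4]_3; such a code would be non-MDS.


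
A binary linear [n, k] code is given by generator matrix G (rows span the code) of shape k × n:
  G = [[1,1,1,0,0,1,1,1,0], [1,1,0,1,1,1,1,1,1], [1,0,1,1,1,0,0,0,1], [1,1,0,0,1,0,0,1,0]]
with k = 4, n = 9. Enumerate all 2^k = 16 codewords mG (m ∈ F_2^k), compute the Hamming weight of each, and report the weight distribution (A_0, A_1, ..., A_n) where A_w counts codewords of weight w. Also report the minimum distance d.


Weight distribution: A_0 = 1, A_1 = 1, A_3 = 1, A_4 = 4, A_5 = 5, A_6 = 2, A_7 = 1, A_8 = 1. Minimum distance d = 1.

Enumerate all 2^4 = 16 messages m ∈ F_2^4.
For each, compute codeword c = mG in F_2^9, then tally its weight.
  m = 0000 → c = 000000000, weight = 0.
  m = 1000 → c = 111001110, weight = 6.
  m = 0100 → c = 110111111, weight = 8.
  m = 1100 → c = 001110001, weight = 4.
  m = 0010 → c = 101110001, weight = 5.
  m = 1010 → c = 010111111, weight = 7.
  m = 0110 → c = 011001110, weight = 5.
  m = 1110 → c = 100000000, weight = 1.
  m = 0001 → c = 110010010, weight = 4.
  m = 1001 → c = 001011100, weight = 4.
  m = 0101 → c = 000101101, weight = 4.
  m = 1101 → c = 111100011, weight = 6.
  m = 0011 → c = 011100011, weight = 5.
  m = 1011 → c = 100101101, weight = 5.
  m = 0111 → c = 101011100, weight = 5.
  m = 1111 → c = 010010010, weight = 3.
Tally weights:
  weight 0: 1 codewords.
  weight 1: 1 codewords.
  weight 3: 1 codewords.
  weight 4: 4 codewords.
  weight 5: 5 codewords.
  weight 6: 2 codewords.
  weight 7: 1 codewords.
  weight 8: 1 codewords.
Minimum distance d = smallest w > 0 with A_w > 0 = 1.
Sanity: Σ A_w = 16 = 2^4 = 16 ✓.


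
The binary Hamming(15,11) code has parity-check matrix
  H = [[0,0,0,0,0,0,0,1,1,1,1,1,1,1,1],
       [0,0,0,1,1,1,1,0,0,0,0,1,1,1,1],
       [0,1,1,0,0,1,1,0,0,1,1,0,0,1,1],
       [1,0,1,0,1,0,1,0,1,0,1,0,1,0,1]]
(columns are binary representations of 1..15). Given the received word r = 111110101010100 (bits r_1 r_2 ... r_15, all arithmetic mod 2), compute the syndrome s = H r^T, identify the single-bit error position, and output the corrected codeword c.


s = (1, 0, 0, 1)^T, error position = 9, corrected codeword c = 111110100010100

Compute s = H r^T mod 2 one row at a time:
  s_1 = 0 + 1 + 0 + 1 + 0 + 1 + 0 + 0 = 3 ≡ 1 (mod 2).
  s_2 = 1 + 1 + 0 + 1 + 0 + 1 + 0 + 0 = 4 ≡ 0 (mod 2).
  s_3 = 1 + 1 + 0 + 1 + 0 + 1 + 0 + 0 = 4 ≡ 0 (mod 2).
  s_4 = 1 + 1 + 1 + 1 + 1 + 1 + 1 + 0 = 7 ≡ 1 (mod 2).
s = (1, 0, 0, 1)^T — this equals column 9 of H (binary 1001), so error is at position 9.
Correct: flip bit 9 of r = 111110101010100 to get c = 111110100010100.


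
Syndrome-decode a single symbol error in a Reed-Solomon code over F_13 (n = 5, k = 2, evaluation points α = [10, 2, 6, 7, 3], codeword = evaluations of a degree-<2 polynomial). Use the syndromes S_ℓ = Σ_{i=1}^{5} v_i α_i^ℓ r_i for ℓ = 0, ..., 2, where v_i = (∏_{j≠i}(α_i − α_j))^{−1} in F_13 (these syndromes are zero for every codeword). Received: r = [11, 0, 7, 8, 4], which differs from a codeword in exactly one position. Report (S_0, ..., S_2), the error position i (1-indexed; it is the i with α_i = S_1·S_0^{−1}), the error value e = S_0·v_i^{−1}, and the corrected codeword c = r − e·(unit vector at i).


S = (9, 5, 10), error at position 2, error magnitude e = 10, c = [11, 3, 7, 8, 4].

Step 1: column multipliers v_i = (∏_{j≠i}(α_i − α_j))^{−1} mod 13.
  i = 1 (α = 10): (10−2)(10−6)(10−7)(10−3) = 8·4·3·7 = 672 ≡ 9, so v_1 = 9^{−1} = 3 (mod 13).
  i = 2 (α = 2): (2−10)(2−6)(2−7)(2−3) = (−8)·(−4)·(−5)·(−1) = 160 ≡ 4, so v_2 = 4^{−1} = 10 (mod 13).
  i = 3 (α = 6): (6−10)(6−2)(6−7)(6−3) = (−4)·4·(−1)·3 = 48 ≡ 9, so v_3 = 9^{−1} = 3 (mod 13).
  i = 4 (α = 7): (7−10)(7−2)(7−6)(7−3) = (−3)·5·1·4 = −60 ≡ 5, so v_4 = 5^{−1} = 8 (mod 13).
  i = 5 (α = 3): (3−10)(3−2)(3−6)(3−7) = (−7)·1·(−3)·(−4) = −84 ≡ 7, so v_5 = 7^{−1} = 2 (mod 13).
  v = [3, 10, 3, 8, 2].
Step 2: syndromes of r = [11, 0, 7, 8, 4] (all sums mod 13).
  S_0 = Σ v_i r_i = 3·11 + 10·0 + 3·7 + 8·8 + 2·4 = 126 ≡ 9.
  S_1 = Σ v_i α_i r_i = 3·10·11 + 10·2·0 + 3·6·7 + 8·7·8 + 2·3·4 = 928 ≡ 5.
  α_i^2 mod 13 = [9, 4, 10, 10, 9].
  S_2 = Σ v_i α_i^2 r_i = 3·9·11 + 10·4·0 + 3·10·7 + 8·10·8 + 2·9·4 = 1219 ≡ 10.
  S = (9, 5, 10) ≠ 0, so r is not a codeword (an error is present).
Step 3: locate the error. For a single error e at position i, S_ℓ = v_i·e·α_i^ℓ, so α_err = S_1/S_0.
  S_0^{−1} = 9^{−1} = 3 (mod 13), so α_err = 5·3 = 15 ≡ 2 = α_2. Error position i = 2.
  Consistency check: S_2/S_1 = 10·8 = 80 ≡ 2 = α_err ✓ (single-error assumption holds).
Step 4: error magnitude e = S_0/v_2 = S_0·∏_{j≠2}(α_2 − α_j) = 9·4 = 36 ≡ 10 (mod 13).
Step 5: correct position 2: c_2 = r_2 − e = 0 − 10 ≡ 3 (mod 13). Hence c = [11, 3, 7, 8, 4].
  Check: interpolating c through the α_i gives m(x) = 1 + 1·x (degree < 2) with m(α_i) = c_i for every i, so c is indeed a codeword.


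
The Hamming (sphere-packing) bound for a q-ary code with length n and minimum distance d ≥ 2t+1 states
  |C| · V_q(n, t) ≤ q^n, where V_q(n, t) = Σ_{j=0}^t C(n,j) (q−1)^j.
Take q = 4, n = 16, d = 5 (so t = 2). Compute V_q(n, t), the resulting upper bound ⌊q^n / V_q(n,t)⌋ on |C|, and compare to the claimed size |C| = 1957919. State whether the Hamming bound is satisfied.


V_q(n, t) = 1129, q^n = 4294967296, Hamming bound = 3804222, |C| = 1957919 ≤ bound (satisfied).

Step 1: Compute V_q(n, t) = Σ_{j=0}^2 C(n, j) (q−1)^j.
  j = 0: C(16,0)·(3)^0 = 1·1 = 1.
  j = 1: C(16,1)·(3)^1 = 16·3 = 48.
  j = 2: C(16,2)·(3)^2 = 120·9 = 1080.
  V_q(n, t) = 1 + 48 + 1080 = 1129.
Step 2: q^n = 4^16 = 4294967296.
Step 3: Hamming bound ⌊q^n / V_q(n,t)⌋ = ⌊4294967296/1129⌋ = 3804222.
Step 4: Compare |C| = 1957919 to 3804222: satisfied.
The claimed |C| lies below the Hamming bound.


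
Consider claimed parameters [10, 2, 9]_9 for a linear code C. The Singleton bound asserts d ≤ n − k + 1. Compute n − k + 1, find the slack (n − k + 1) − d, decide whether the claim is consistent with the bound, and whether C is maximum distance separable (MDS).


Singleton RHS = n − k + 1 = 9, slack = 0, bound satisfied, MDS.

Singleton bound: d ≤ n − k + 1.
Here n = 10, k = 2, so n − k + 1 = 9.
Given d = 9, check d ≤ 9: YES.
Slack = (n − k + 1) − d = 0.
The code is MDS (slack = 0).
Description: the claimed parameters are [10, 2, 9]_9; such a code would be MDS (meets Singleton bound).


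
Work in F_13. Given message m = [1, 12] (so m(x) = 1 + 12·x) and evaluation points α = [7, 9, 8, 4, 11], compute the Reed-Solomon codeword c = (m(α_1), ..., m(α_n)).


c = [7, 5, 6, 10, 3]

Message polynomial: m(x) = 1 + 12·x (mod 13).
For each evaluation point α_i, compute m(α_i) mod 13:
  α_1 = 7: Horner steps 12 → 7, so m(7) = 7.
  α_2 = 9: Horner steps 12 → 5, so m(9) = 5.
  α_3 = 8: Horner steps 12 → 6, so m(8) = 6.
  α_4 = 4: Horner steps 12 → 10, so m(4) = 10.
  α_5 = 11: Horner steps 12 → 3, so m(11) = 3.
Codeword c = [7, 5, 6, 10, 3] ∈ F_13^5.
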